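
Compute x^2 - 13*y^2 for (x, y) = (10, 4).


x^2 - d*y^2
= 10^2 - 13*4^2
= 100 - 208
= -108

-108


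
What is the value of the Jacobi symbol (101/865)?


Compute (101/865) via quadratic reciprocity:
  reciprocity: (101/865) -> +(865/101)
  reduce: (57/101)
  reciprocity: (57/101) -> +(101/57)
  reduce: (44/57)
  pull out 2: (2/57) = +1  (since 57 mod 8 = 1)
  pull out 2: (2/57) = +1  (since 57 mod 8 = 1)
  reciprocity: (11/57) -> +(57/11)
  reduce: (2/11)
  pull out 2: (2/11) = -1  (since 11 mod 8 = 3)
  (1/11) = 1
Product of signs = -1

-1


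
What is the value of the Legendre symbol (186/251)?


p = 251 is prime, so compute (186/251) with the reciprocity algorithm (Jacobi-symbol steps: pull out 2s via (2/n), flip via reciprocity, reduce):
  pull out 2: (2/251) = -1  (since 251 mod 8 = 3)
  reciprocity: (93/251) -> +(251/93)
  reduce: (65/93)
  reciprocity: (65/93) -> +(93/65)
  reduce: (28/65)
  pull out 2: (2/65) = +1  (since 65 mod 8 = 1)
  pull out 2: (2/65) = +1  (since 65 mod 8 = 1)
  reciprocity: (7/65) -> +(65/7)
  reduce: (2/7)
  pull out 2: (2/7) = +1  (since 7 mod 8 = 7)
  (1/7) = 1
Product of signs = -1
(186/251) = -1

-1


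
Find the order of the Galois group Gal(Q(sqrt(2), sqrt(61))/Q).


The 2 square roots of distinct primes are multiplicatively independent over Q,
so [K:Q] = 2^2 and Gal(K/Q) is isomorphic to (Z/2Z)^2.
|Gal| = 2^2 = 4

4


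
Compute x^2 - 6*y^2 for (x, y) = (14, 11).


x^2 - d*y^2
= 14^2 - 6*11^2
= 196 - 726
= -530

-530


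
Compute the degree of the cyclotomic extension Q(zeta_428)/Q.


The degree equals Euler's totient phi(428).
428 = 2^2 * 107
phi(428) = 212

212


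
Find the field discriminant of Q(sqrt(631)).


For K = Q(sqrt(d)) with d squarefree: disc(K) = d if d = 1 mod 4, and disc(K) = 4d if d = 2 or 3 mod 4.
Here d = 631, and d mod 4 = 3.
d = 3 mod 4, not 1 (O_K = Z[sqrt(d)]), so disc(K) = 4d = 4 * (631) = 2524

2524


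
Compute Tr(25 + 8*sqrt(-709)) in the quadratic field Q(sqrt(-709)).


Tr(a + b*sqrt(d)) = (a + b*sqrt(d)) + (a - b*sqrt(d)) = 2a
= 2 * (25)
= 50

50


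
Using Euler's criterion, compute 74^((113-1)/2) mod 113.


p = 113 is prime and the exponent is (p-1)/2 = 56, so by Euler's criterion 74^56 = (74/113) = +1 or -1 mod 113.
Compute by square-and-multiply:
  56 = 32 + 16 + 8 (binary 111000)
  Repeated squaring mod 113: 74^1 = 74, 74^2 = 52, 74^4 = 105, 74^8 = 64, 74^16 = 28, 74^32 = 106
  74^56 = 74^32 * 74^16 * 74^8 = 106 * 28 * 64 mod 113
    106 * 28 = 2968 = 30 mod 113
    30 * 64 = 1920 = 112 mod 113
  74^56 = 112 mod 113
Result 112 = p - 1 = -1 mod 113: 74 is a quadratic non-residue mod 113. As a residue in [0, p-1] the value is 112.
74^56 mod 113 = 112

112


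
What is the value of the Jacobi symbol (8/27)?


Compute (8/27) via quadratic reciprocity:
  pull out 2: (2/27) = -1  (since 27 mod 8 = 3)
  pull out 2: (2/27) = -1  (since 27 mod 8 = 3)
  pull out 2: (2/27) = -1  (since 27 mod 8 = 3)
  (1/27) = 1
Product of signs = -1

-1


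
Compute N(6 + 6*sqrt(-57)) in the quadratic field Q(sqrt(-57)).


N(a + b*sqrt(d)) = a^2 - d*b^2
= (6)^2 - (-57)*(6)^2
= 36 + 2052
= 2088

2088


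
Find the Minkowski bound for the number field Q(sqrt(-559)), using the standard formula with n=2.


d = -559, d mod 4 = 1, so disc(K) = d = -559; |disc(K)| = 559
Imaginary quadratic field, so n = 2, s = r2 = 1, r1 = 0
M = (n!/n^n) * (4/pi)^s * sqrt(|disc(K)|) = (2!/2^2) * (4/pi)^1 * sqrt(559)
= 0.5 * 1.273240 * 23.643181
= 15.0517

15.0517


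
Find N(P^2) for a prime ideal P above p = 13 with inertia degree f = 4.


N(P^a) = p^(a*f)
= 13^(2*4)
= 13^8
= 815730721

815730721


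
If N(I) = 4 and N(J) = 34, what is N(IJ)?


N(IJ) = N(I) * N(J)
= 4 * 34
= 136

136


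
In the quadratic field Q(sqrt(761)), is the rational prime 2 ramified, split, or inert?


K = Q(sqrt(761)). Since d mod 4 = 1, disc(K) = 761.
Check p | disc: 761 mod 2 = 1.
p=2 does not divide disc (d is 1 mod 4). 2 splits iff d = 1 mod 8.
d mod 8 = 1, so (d/2) = 1.
(d/p) = 1, so p splits: (p) = P*P' with e=1, f=1, g=2.
Therefore p is split.

split


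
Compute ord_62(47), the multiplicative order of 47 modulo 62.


We want ord_62(47), the smallest k >= 1 with 47^k = 1 mod 62.
n = 62 = 2 * 31, phi(62) = 30; the order divides phi(n).
Divisors of 30: 1, 2, 3, 5, 6, 10, 15, 30
Repeated squaring mod 62: 47^1 = 47, 47^2 = 39, 47^4 = 33, 47^8 = 35, 47^16 = 47
Test divisors in increasing order:
  k=1: 47^1 = 47 mod 62
  k=2: 47^2 = 39 mod 62
  k=3: 47^3 = 39 * 47 = 35 mod 62
  k=5: 47^5 = 33 * 47 = 1 mod 62  <- first divisor giving 1
Order = 5

5


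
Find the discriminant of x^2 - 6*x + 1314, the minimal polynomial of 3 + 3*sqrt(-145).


The element 3 + 3*sqrt(-145) has minimal polynomial:
x^2 - 6*x + 1314
Discriminant = (-6)^2 - 4*(1314)
= 36 - 5256
= -5220

-5220


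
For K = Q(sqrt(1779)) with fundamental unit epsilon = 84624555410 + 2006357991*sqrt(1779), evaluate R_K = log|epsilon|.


epsilon = 84624555410 + 2006357991*sqrt(1779)
= 1.6925e+11
R = ln(1.6925e+11)
= 25.8546

25.8546


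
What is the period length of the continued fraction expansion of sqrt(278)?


Run the CF algorithm for sqrt(278).
a_0 = floor(sqrt(278)) = 16; set m_0=0, q_0=1.
Recurrence: m' = q*a - m,  q' = (d - m'^2)/q,  a' = floor((a_0 + m')/q').
  step 1: m=16, q=22, a=1
  step 2: m=6, q=11, a=2
  step 3: m=16, q=2, a=16
  step 4: m=16, q=11, a=2
  step 5: m=6, q=22, a=1
  step 6: m=16, q=1, a=32
a_6 = 2*a_0 = 32, so the period closes here.
sqrt(278) = [16; 1, 2, 16, 2, 1, 32]
Period length = 6

6


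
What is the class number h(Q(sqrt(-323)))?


K = Q(sqrt(-323)). d mod 4 = 1, so D = disc(K) = d = -323
h(K) equals the number of primitive reduced positive-definite forms (a, b, c) = a*x^2 + b*x*y + c*y^2 with b^2 - 4ac = D,
where reduced means |b| <= a <= c, with b >= 0 whenever |b| = a or a = c, and primitive means gcd(a, b, c) = 1.
Reduced forces 3a^2 <= |D| = 323, so 1 <= a <= 10; b must have the parity of D, and c = (b^2 - D)/(4a) must be an integer >= a.
Enumerate a = 1..10, b in [-a, a]:
  a=1: (1, 1, 81)  [1]
  a=2: none
  a=3: (3, -1, 27), (3, 1, 27)  [2]
  a=4..8: none
  a=9: (9, 1, 9)  [1]
  a=10: none
Total reduced forms: 1 + 2 + 1 = 4
h = 4

4


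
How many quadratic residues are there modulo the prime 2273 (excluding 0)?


For prime p, the number of non-zero quadratic residues is (p-1)/2.
= (2273-1)/2
= 1136

1136


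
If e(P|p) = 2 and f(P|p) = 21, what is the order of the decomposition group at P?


|D_P| = e * f
= 2 * 21
= 42

42


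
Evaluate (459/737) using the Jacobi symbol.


Compute (459/737) via quadratic reciprocity:
  reciprocity: (459/737) -> +(737/459)
  reduce: (278/459)
  pull out 2: (2/459) = -1  (since 459 mod 8 = 3)
  reciprocity: (139/459) -> -(459/139)
  reduce: (42/139)
  pull out 2: (2/139) = -1  (since 139 mod 8 = 3)
  reciprocity: (21/139) -> +(139/21)
  reduce: (13/21)
  reciprocity: (13/21) -> +(21/13)
  reduce: (8/13)
  pull out 2: (2/13) = -1  (since 13 mod 8 = 5)
  pull out 2: (2/13) = -1  (since 13 mod 8 = 5)
  pull out 2: (2/13) = -1  (since 13 mod 8 = 5)
  (1/13) = 1
Product of signs = 1

1


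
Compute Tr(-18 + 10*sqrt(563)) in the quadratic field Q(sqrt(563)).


Tr(a + b*sqrt(d)) = (a + b*sqrt(d)) + (a - b*sqrt(d)) = 2a
= 2 * (-18)
= -36

-36


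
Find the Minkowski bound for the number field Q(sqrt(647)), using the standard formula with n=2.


d = 647, d mod 4 = 3, so disc(K) = 4d = 2588; |disc(K)| = 2588
Real quadratic field, so n = 2, s = r2 = 0, r1 = 2
M = (n!/n^n) * (4/pi)^s * sqrt(|disc(K)|) = (2!/2^2) * (4/pi)^0 * sqrt(2588)
= 0.5 * 1.000000 * 50.872389
= 25.4362

25.4362


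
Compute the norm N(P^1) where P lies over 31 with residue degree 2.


N(P^a) = p^(a*f)
= 31^(1*2)
= 31^2
= 961

961


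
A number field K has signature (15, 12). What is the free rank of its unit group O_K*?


By Dirichlet's unit theorem:
rank = r1 + r2 - 1
= 15 + 12 - 1
= 26

26


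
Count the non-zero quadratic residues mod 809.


For prime p, the number of non-zero quadratic residues is (p-1)/2.
= (809-1)/2
= 404

404


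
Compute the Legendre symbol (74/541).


p = 541 is prime, so compute (74/541) with the reciprocity algorithm (Jacobi-symbol steps: pull out 2s via (2/n), flip via reciprocity, reduce):
  pull out 2: (2/541) = -1  (since 541 mod 8 = 5)
  reciprocity: (37/541) -> +(541/37)
  reduce: (23/37)
  reciprocity: (23/37) -> +(37/23)
  reduce: (14/23)
  pull out 2: (2/23) = +1  (since 23 mod 8 = 7)
  reciprocity: (7/23) -> -(23/7)
  reduce: (2/7)
  pull out 2: (2/7) = +1  (since 7 mod 8 = 7)
  (1/7) = 1
Product of signs = 1
(74/541) = 1

1


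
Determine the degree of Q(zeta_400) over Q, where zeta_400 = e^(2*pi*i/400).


The degree equals Euler's totient phi(400).
400 = 2^4 * 5^2
phi(400) = 160

160


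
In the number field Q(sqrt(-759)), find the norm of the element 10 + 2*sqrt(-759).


N(a + b*sqrt(d)) = a^2 - d*b^2
= (10)^2 - (-759)*(2)^2
= 100 + 3036
= 3136

3136


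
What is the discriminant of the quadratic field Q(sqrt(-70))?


For K = Q(sqrt(d)) with d squarefree: disc(K) = d if d = 1 mod 4, and disc(K) = 4d if d = 2 or 3 mod 4.
Here d = -70, and d mod 4 = 2.
d = 2 mod 4, not 1 (O_K = Z[sqrt(d)]), so disc(K) = 4d = 4 * (-70) = -280

-280


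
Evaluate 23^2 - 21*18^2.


x^2 - d*y^2
= 23^2 - 21*18^2
= 529 - 6804
= -6275

-6275


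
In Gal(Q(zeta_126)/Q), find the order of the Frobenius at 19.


The Frobenius at p in Gal(Q(zeta_n)/Q) = (Z/nZ)* is the class of p, so its order is ord_126(19), the smallest k >= 1 with 19^k = 1 mod 126.
n = 126 = 2 * 3^2 * 7, phi(126) = 36; the order divides phi(n).
Divisors of 36: 1, 2, 3, 4, 6, 9, 12, 18, 36
Repeated squaring mod 126: 19^1 = 19, 19^2 = 109, 19^4 = 37, 19^8 = 109, 19^16 = 37, 19^32 = 109
Test divisors in increasing order:
  k=1: 19^1 = 19 mod 126
  k=2: 19^2 = 109 mod 126
  k=3: 19^3 = 109 * 19 = 55 mod 126
  k=4: 19^4 = 37 mod 126
  k=6: 19^6 = 37 * 109 = 1 mod 126  <- first divisor giving 1
Order = 6

6


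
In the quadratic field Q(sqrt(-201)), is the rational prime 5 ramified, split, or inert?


K = Q(sqrt(-201)). Since d mod 4 = 3, disc(K) = -804.
Check p | disc: -804 mod 5 = 1.
p does not divide disc. Compute Legendre symbol (d/p):
4^((5-1)/2) mod 5 = 1
(d/p) = 1, so p splits: (p) = P*P' with e=1, f=1, g=2.
Therefore p is split.

split


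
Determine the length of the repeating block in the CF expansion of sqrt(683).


Run the CF algorithm for sqrt(683).
a_0 = floor(sqrt(683)) = 26; set m_0=0, q_0=1.
Recurrence: m' = q*a - m,  q' = (d - m'^2)/q,  a' = floor((a_0 + m')/q').
  step 1: m=26, q=7, a=7
  step 2: m=23, q=22, a=2
  step 3: m=21, q=11, a=4
  step 4: m=23, q=14, a=3
  step 5: m=19, q=23, a=1
  step 6: m=4, q=29, a=1
  step 7: m=25, q=2, a=25
  step 8: m=25, q=29, a=1
  step 9: m=4, q=23, a=1
  step 10: m=19, q=14, a=3
  step 11: m=23, q=11, a=4
  step 12: m=21, q=22, a=2
  step 13: m=23, q=7, a=7
  step 14: m=26, q=1, a=52
a_14 = 2*a_0 = 52, so the period closes here.
sqrt(683) = [26; 7, 2, 4, 3, 1, 1, 25, 1, 1, 3, 4, 2, 7, 52]
Period length = 14

14


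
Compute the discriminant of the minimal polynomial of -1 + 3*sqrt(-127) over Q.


The element -1 + 3*sqrt(-127) has minimal polynomial:
x^2 + 2*x + 1144
Discriminant = (2)^2 - 4*(1144)
= 4 - 4576
= -4572

-4572


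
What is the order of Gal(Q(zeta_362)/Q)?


|Gal(Q(zeta_362)/Q)| = phi(362)
= 180

180


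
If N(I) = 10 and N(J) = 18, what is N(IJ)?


N(IJ) = N(I) * N(J)
= 10 * 18
= 180

180


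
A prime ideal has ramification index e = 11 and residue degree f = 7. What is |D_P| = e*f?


|D_P| = e * f
= 11 * 7
= 77

77


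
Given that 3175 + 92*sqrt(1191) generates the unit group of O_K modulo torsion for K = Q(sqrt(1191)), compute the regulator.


epsilon = 3175 + 92*sqrt(1191)
= 6349.9998
R = ln(6349.9998)
= 8.7562

8.7562


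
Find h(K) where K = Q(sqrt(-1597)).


K = Q(sqrt(-1597)). d mod 4 = 3, so D = disc(K) = 4d = -6388
h(K) equals the number of primitive reduced positive-definite forms (a, b, c) = a*x^2 + b*x*y + c*y^2 with b^2 - 4ac = D,
where reduced means |b| <= a <= c, with b >= 0 whenever |b| = a or a = c, and primitive means gcd(a, b, c) = 1.
Reduced forces 3a^2 <= |D| = 6388, so 1 <= a <= 46; b must have the parity of D, and c = (b^2 - D)/(4a) must be an integer >= a.
Enumerate a = 1..46, b in [-a, a]:
  a=1: (1, 0, 1597)  [1]
  a=2: (2, 2, 799)  [1]
  a=3..10: none
  a=11: (11, -6, 146), (11, 6, 146)  [2]
  a=12..16: none
  a=17: (17, -2, 94), (17, 2, 94)  [2]
  a=18..21: none
  a=22: (22, -6, 73), (22, 6, 73)  [2]
  a=23: (23, -12, 71), (23, 12, 71)  [2]
  a=24..33: none
  a=34: (34, -2, 47), (34, 2, 47)  [2]
  a=35..40: none
  a=41: (41, -34, 46), (41, 34, 46)  [2]
  a=42..46: none
Total reduced forms: 1 + 1 + 2 + 2 + 2 + 2 + 2 + 2 = 14
h = 14

14


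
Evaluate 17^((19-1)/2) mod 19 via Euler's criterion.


p = 19 is prime and the exponent is (p-1)/2 = 9, so by Euler's criterion 17^9 = (17/19) = +1 or -1 mod 19.
Compute by square-and-multiply:
  9 = 8 + 1 (binary 1001)
  Repeated squaring mod 19: 17^1 = 17, 17^2 = 4, 17^4 = 16, 17^8 = 9
  17^9 = 17^8 * 17^1 = 9 * 17 mod 19
    9 * 17 = 153 = 1 mod 19
  17^9 = 1 mod 19
Result 1: 17 is a quadratic residue mod 19.
17^9 mod 19 = 1

1


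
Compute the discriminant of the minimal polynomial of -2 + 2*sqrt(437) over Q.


The element -2 + 2*sqrt(437) has minimal polynomial:
x^2 + 4*x - 1744
Discriminant = (4)^2 - 4*(-1744)
= 16 + 6976
= 6992

6992


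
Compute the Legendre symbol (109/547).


p = 547 is prime, so compute (109/547) with the reciprocity algorithm (Jacobi-symbol steps: pull out 2s via (2/n), flip via reciprocity, reduce):
  reciprocity: (109/547) -> +(547/109)
  reduce: (2/109)
  pull out 2: (2/109) = -1  (since 109 mod 8 = 5)
  (1/109) = 1
Product of signs = -1
(109/547) = -1

-1


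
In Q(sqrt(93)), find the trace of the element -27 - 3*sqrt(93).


Tr(a + b*sqrt(d)) = (a + b*sqrt(d)) + (a - b*sqrt(d)) = 2a
= 2 * (-27)
= -54

-54


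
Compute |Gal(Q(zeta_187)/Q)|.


|Gal(Q(zeta_187)/Q)| = phi(187)
= 160

160


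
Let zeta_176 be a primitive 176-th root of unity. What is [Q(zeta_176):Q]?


The degree equals Euler's totient phi(176).
176 = 2^4 * 11
phi(176) = 80

80


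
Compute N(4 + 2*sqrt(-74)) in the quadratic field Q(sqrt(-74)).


N(a + b*sqrt(d)) = a^2 - d*b^2
= (4)^2 - (-74)*(2)^2
= 16 + 296
= 312

312


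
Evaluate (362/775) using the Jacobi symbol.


Compute (362/775) via quadratic reciprocity:
  pull out 2: (2/775) = +1  (since 775 mod 8 = 7)
  reciprocity: (181/775) -> +(775/181)
  reduce: (51/181)
  reciprocity: (51/181) -> +(181/51)
  reduce: (28/51)
  pull out 2: (2/51) = -1  (since 51 mod 8 = 3)
  pull out 2: (2/51) = -1  (since 51 mod 8 = 3)
  reciprocity: (7/51) -> -(51/7)
  reduce: (2/7)
  pull out 2: (2/7) = +1  (since 7 mod 8 = 7)
  (1/7) = 1
Product of signs = -1

-1


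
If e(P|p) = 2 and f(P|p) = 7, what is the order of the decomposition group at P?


|D_P| = e * f
= 2 * 7
= 14

14


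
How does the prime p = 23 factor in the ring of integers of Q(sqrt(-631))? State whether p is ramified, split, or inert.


K = Q(sqrt(-631)). Since d mod 4 = 1, disc(K) = -631.
Check p | disc: -631 mod 23 = 13.
p does not divide disc. Compute Legendre symbol (d/p):
13^((23-1)/2) mod 23 = 1
(d/p) = 1, so p splits: (p) = P*P' with e=1, f=1, g=2.
Therefore p is split.

split


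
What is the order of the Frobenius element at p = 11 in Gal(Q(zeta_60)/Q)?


The Frobenius at p in Gal(Q(zeta_n)/Q) = (Z/nZ)* is the class of p, so its order is ord_60(11), the smallest k >= 1 with 11^k = 1 mod 60.
n = 60 = 2^2 * 3 * 5, phi(60) = 16; the order divides phi(n).
Divisors of 16: 1, 2, 4, 8, 16
Repeated squaring mod 60: 11^1 = 11, 11^2 = 1, 11^4 = 1, 11^8 = 1, 11^16 = 1
Test divisors in increasing order:
  k=1: 11^1 = 11 mod 60
  k=2: 11^2 = 1 mod 60  <- first divisor giving 1
Order = 2

2


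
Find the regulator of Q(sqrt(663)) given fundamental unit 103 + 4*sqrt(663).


epsilon = 103 + 4*sqrt(663)
= 205.9951
R = ln(205.9951)
= 5.3279

5.3279


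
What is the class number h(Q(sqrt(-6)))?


K = Q(sqrt(-6)). d mod 4 = 2, so D = disc(K) = 4d = -24
h(K) equals the number of primitive reduced positive-definite forms (a, b, c) = a*x^2 + b*x*y + c*y^2 with b^2 - 4ac = D,
where reduced means |b| <= a <= c, with b >= 0 whenever |b| = a or a = c, and primitive means gcd(a, b, c) = 1.
Reduced forces 3a^2 <= |D| = 24, so 1 <= a <= 2; b must have the parity of D, and c = (b^2 - D)/(4a) must be an integer >= a.
Enumerate a = 1..2, b in [-a, a]:
  a=1: (1, 0, 6)  [1]
  a=2: (2, 0, 3)  [1]
Total reduced forms: 1 + 1 = 2
h = 2

2


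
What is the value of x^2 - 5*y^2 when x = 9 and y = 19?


x^2 - d*y^2
= 9^2 - 5*19^2
= 81 - 1805
= -1724

-1724


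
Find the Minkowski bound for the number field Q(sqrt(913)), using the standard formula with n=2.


d = 913, d mod 4 = 1, so disc(K) = d = 913; |disc(K)| = 913
Real quadratic field, so n = 2, s = r2 = 0, r1 = 2
M = (n!/n^n) * (4/pi)^s * sqrt(|disc(K)|) = (2!/2^2) * (4/pi)^0 * sqrt(913)
= 0.5 * 1.000000 * 30.215890
= 15.1079

15.1079


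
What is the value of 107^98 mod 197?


p = 197 is prime and the exponent is (p-1)/2 = 98, so by Euler's criterion 107^98 = (107/197) = +1 or -1 mod 197.
Compute by square-and-multiply:
  98 = 64 + 32 + 2 (binary 1100010)
  Repeated squaring mod 197: 107^1 = 107, 107^2 = 23, 107^4 = 135, 107^8 = 101, 107^16 = 154, 107^32 = 76, 107^64 = 63
  107^98 = 107^64 * 107^32 * 107^2 = 63 * 76 * 23 mod 197
    63 * 76 = 4788 = 60 mod 197
    60 * 23 = 1380 = 1 mod 197
  107^98 = 1 mod 197
Result 1: 107 is a quadratic residue mod 197.
107^98 mod 197 = 1

1


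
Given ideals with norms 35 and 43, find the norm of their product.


N(IJ) = N(I) * N(J)
= 35 * 43
= 1505

1505


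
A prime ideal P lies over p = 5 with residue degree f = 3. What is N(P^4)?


N(P^a) = p^(a*f)
= 5^(4*3)
= 5^12
= 244140625

244140625


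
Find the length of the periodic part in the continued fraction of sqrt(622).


Run the CF algorithm for sqrt(622).
a_0 = floor(sqrt(622)) = 24; set m_0=0, q_0=1.
Recurrence: m' = q*a - m,  q' = (d - m'^2)/q,  a' = floor((a_0 + m')/q').
  step 1: m=24, q=46, a=1
  step 2: m=22, q=3, a=15
  step 3: m=23, q=31, a=1
  step 4: m=8, q=18, a=1
  step 5: m=10, q=29, a=1
  step 6: m=19, q=9, a=4
  step 7: m=17, q=37, a=1
  step 8: m=20, q=6, a=7
  step 9: m=22, q=23, a=2
  step 10: m=24, q=2, a=24
  step 11: m=24, q=23, a=2
  step 12: m=22, q=6, a=7
  step 13: m=20, q=37, a=1
  step 14: m=17, q=9, a=4
  step 15: m=19, q=29, a=1
  step 16: m=10, q=18, a=1
  step 17: m=8, q=31, a=1
  step 18: m=23, q=3, a=15
  step 19: m=22, q=46, a=1
  step 20: m=24, q=1, a=48
a_20 = 2*a_0 = 48, so the period closes here.
sqrt(622) = [24; 1, 15, 1, 1, 1, 4, 1, 7, 2, 24, 2, 7, 1, 4, 1, 1, 1, 15, 1, 48]
Period length = 20

20


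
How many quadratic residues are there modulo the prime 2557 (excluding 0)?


For prime p, the number of non-zero quadratic residues is (p-1)/2.
= (2557-1)/2
= 1278

1278


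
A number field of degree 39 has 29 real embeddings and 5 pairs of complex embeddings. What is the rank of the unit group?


By Dirichlet's unit theorem:
rank = r1 + r2 - 1
= 29 + 5 - 1
= 33

33


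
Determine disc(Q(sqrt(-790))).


For K = Q(sqrt(d)) with d squarefree: disc(K) = d if d = 1 mod 4, and disc(K) = 4d if d = 2 or 3 mod 4.
Here d = -790, and d mod 4 = 2.
d = 2 mod 4, not 1 (O_K = Z[sqrt(d)]), so disc(K) = 4d = 4 * (-790) = -3160

-3160


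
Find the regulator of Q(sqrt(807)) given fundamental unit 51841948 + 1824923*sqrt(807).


epsilon = 51841948 + 1824923*sqrt(807)
= 1.0368e+08
R = ln(1.0368e+08)
= 18.4569

18.4569


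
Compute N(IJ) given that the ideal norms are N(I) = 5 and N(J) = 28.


N(IJ) = N(I) * N(J)
= 5 * 28
= 140

140


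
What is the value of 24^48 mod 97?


p = 97 is prime and the exponent is (p-1)/2 = 48, so by Euler's criterion 24^48 = (24/97) = +1 or -1 mod 97.
Compute by square-and-multiply:
  48 = 32 + 16 (binary 110000)
  Repeated squaring mod 97: 24^1 = 24, 24^2 = 91, 24^4 = 36, 24^8 = 35, 24^16 = 61, 24^32 = 35
  24^48 = 24^32 * 24^16 = 35 * 61 mod 97
    35 * 61 = 2135 = 1 mod 97
  24^48 = 1 mod 97
Result 1: 24 is a quadratic residue mod 97.
24^48 mod 97 = 1

1


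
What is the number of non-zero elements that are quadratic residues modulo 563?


For prime p, the number of non-zero quadratic residues is (p-1)/2.
= (563-1)/2
= 281

281


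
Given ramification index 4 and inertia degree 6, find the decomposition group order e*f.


|D_P| = e * f
= 4 * 6
= 24

24


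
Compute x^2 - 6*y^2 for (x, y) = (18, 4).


x^2 - d*y^2
= 18^2 - 6*4^2
= 324 - 96
= 228

228


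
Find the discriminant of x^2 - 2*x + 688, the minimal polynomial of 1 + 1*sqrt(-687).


The element 1 + 1*sqrt(-687) has minimal polynomial:
x^2 - 2*x + 688
Discriminant = (-2)^2 - 4*(688)
= 4 - 2752
= -2748

-2748


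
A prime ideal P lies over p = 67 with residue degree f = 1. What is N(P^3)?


N(P^a) = p^(a*f)
= 67^(3*1)
= 67^3
= 300763

300763


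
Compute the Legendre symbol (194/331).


p = 331 is prime, so compute (194/331) with the reciprocity algorithm (Jacobi-symbol steps: pull out 2s via (2/n), flip via reciprocity, reduce):
  pull out 2: (2/331) = -1  (since 331 mod 8 = 3)
  reciprocity: (97/331) -> +(331/97)
  reduce: (40/97)
  pull out 2: (2/97) = +1  (since 97 mod 8 = 1)
  pull out 2: (2/97) = +1  (since 97 mod 8 = 1)
  pull out 2: (2/97) = +1  (since 97 mod 8 = 1)
  reciprocity: (5/97) -> +(97/5)
  reduce: (2/5)
  pull out 2: (2/5) = -1  (since 5 mod 8 = 5)
  (1/5) = 1
Product of signs = 1
(194/331) = 1

1


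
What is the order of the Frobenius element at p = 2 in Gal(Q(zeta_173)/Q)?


The Frobenius at p in Gal(Q(zeta_n)/Q) = (Z/nZ)* is the class of p, so its order is ord_173(2), the smallest k >= 1 with 2^k = 1 mod 173.
n = 173 = 173, phi(173) = 172; the order divides phi(n).
Divisors of 172: 1, 2, 4, 43, 86, 172
Repeated squaring mod 173: 2^1 = 2, 2^2 = 4, 2^4 = 16, 2^8 = 83, 2^16 = 142, 2^32 = 96, 2^64 = 47, 2^128 = 133
Test divisors in increasing order:
  k=1: 2^1 = 2 mod 173
  k=2: 2^2 = 4 mod 173
  k=4: 2^4 = 16 mod 173
  k=43: 2^43 = 96 * 83 * 4 * 2 = 80 mod 173
  k=86: 2^86 = 47 * 142 * 16 * 4 = 172 mod 173
  k=172: 2^172 = 133 * 96 * 83 * 16 = 1 mod 173  <- first divisor giving 1
Order = 172

172


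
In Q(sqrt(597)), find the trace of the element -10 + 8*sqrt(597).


Tr(a + b*sqrt(d)) = (a + b*sqrt(d)) + (a - b*sqrt(d)) = 2a
= 2 * (-10)
= -20

-20


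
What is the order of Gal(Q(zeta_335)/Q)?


|Gal(Q(zeta_335)/Q)| = phi(335)
= 264

264


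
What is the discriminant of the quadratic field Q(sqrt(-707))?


For K = Q(sqrt(d)) with d squarefree: disc(K) = d if d = 1 mod 4, and disc(K) = 4d if d = 2 or 3 mod 4.
Here d = -707, and d mod 4 = 1.
d = 1 mod 4 (O_K = Z[(1+sqrt(d))/2]), so disc(K) = d = -707

-707


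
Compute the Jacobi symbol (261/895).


Compute (261/895) via quadratic reciprocity:
  reciprocity: (261/895) -> +(895/261)
  reduce: (112/261)
  pull out 2: (2/261) = -1  (since 261 mod 8 = 5)
  pull out 2: (2/261) = -1  (since 261 mod 8 = 5)
  pull out 2: (2/261) = -1  (since 261 mod 8 = 5)
  pull out 2: (2/261) = -1  (since 261 mod 8 = 5)
  reciprocity: (7/261) -> +(261/7)
  reduce: (2/7)
  pull out 2: (2/7) = +1  (since 7 mod 8 = 7)
  (1/7) = 1
Product of signs = 1

1


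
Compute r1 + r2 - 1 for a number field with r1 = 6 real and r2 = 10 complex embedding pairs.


By Dirichlet's unit theorem:
rank = r1 + r2 - 1
= 6 + 10 - 1
= 15

15


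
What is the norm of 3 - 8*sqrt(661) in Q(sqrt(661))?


N(a + b*sqrt(d)) = a^2 - d*b^2
= (3)^2 - (661)*(-8)^2
= 9 - 42304
= -42295

-42295


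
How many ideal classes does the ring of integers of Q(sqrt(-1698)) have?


K = Q(sqrt(-1698)). d mod 4 = 2, so D = disc(K) = 4d = -6792
h(K) equals the number of primitive reduced positive-definite forms (a, b, c) = a*x^2 + b*x*y + c*y^2 with b^2 - 4ac = D,
where reduced means |b| <= a <= c, with b >= 0 whenever |b| = a or a = c, and primitive means gcd(a, b, c) = 1.
Reduced forces 3a^2 <= |D| = 6792, so 1 <= a <= 47; b must have the parity of D, and c = (b^2 - D)/(4a) must be an integer >= a.
Enumerate a = 1..47, b in [-a, a]:
  a=1: (1, 0, 1698)  [1]
  a=2: (2, 0, 849)  [1]
  a=3: (3, 0, 566)  [1]
  a=4..5: none
  a=6: (6, 0, 283)  [1]
  a=7..16: none
  a=17: (17, -12, 102), (17, 12, 102)  [2]
  a=18..22: none
  a=23: (23, -4, 74), (23, 4, 74)  [2]
  a=24..28: none
  a=29: (29, -20, 62), (29, 20, 62)  [2]
  a=30: none
  a=31: (31, -20, 58), (31, 20, 58)  [2]
  a=32..33: none
  a=34: (34, -12, 51), (34, 12, 51)  [2]
  a=35..36: none
  a=37: (37, -4, 46), (37, 4, 46)  [2]
  a=38..47: none
Total reduced forms: 1 + 1 + 1 + 1 + 2 + 2 + 2 + 2 + 2 + 2 = 16
h = 16

16


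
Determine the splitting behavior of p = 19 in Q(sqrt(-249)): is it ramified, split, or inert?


K = Q(sqrt(-249)). Since d mod 4 = 3, disc(K) = -996.
Check p | disc: -996 mod 19 = 11.
p does not divide disc. Compute Legendre symbol (d/p):
17^((19-1)/2) mod 19 = 1
(d/p) = 1, so p splits: (p) = P*P' with e=1, f=1, g=2.
Therefore p is split.

split


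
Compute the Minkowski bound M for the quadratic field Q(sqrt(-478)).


d = -478, d mod 4 = 2, so disc(K) = 4d = -1912; |disc(K)| = 1912
Imaginary quadratic field, so n = 2, s = r2 = 1, r1 = 0
M = (n!/n^n) * (4/pi)^s * sqrt(|disc(K)|) = (2!/2^2) * (4/pi)^1 * sqrt(1912)
= 0.5 * 1.273240 * 43.726422
= 27.8371

27.8371


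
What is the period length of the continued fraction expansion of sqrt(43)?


Run the CF algorithm for sqrt(43).
a_0 = floor(sqrt(43)) = 6; set m_0=0, q_0=1.
Recurrence: m' = q*a - m,  q' = (d - m'^2)/q,  a' = floor((a_0 + m')/q').
  step 1: m=6, q=7, a=1
  step 2: m=1, q=6, a=1
  step 3: m=5, q=3, a=3
  step 4: m=4, q=9, a=1
  step 5: m=5, q=2, a=5
  step 6: m=5, q=9, a=1
  step 7: m=4, q=3, a=3
  step 8: m=5, q=6, a=1
  step 9: m=1, q=7, a=1
  step 10: m=6, q=1, a=12
a_10 = 2*a_0 = 12, so the period closes here.
sqrt(43) = [6; 1, 1, 3, 1, 5, 1, 3, 1, 1, 12]
Period length = 10

10


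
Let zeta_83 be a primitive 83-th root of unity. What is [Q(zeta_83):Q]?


The degree equals Euler's totient phi(83).
83 = 83
phi(83) = 82

82


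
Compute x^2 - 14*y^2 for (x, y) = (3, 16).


x^2 - d*y^2
= 3^2 - 14*16^2
= 9 - 3584
= -3575

-3575


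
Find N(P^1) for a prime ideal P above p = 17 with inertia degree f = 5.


N(P^a) = p^(a*f)
= 17^(1*5)
= 17^5
= 1419857

1419857


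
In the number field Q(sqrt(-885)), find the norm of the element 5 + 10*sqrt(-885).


N(a + b*sqrt(d)) = a^2 - d*b^2
= (5)^2 - (-885)*(10)^2
= 25 + 88500
= 88525

88525


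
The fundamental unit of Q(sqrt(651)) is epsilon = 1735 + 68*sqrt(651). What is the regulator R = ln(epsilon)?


epsilon = 1735 + 68*sqrt(651)
= 3469.9997
R = ln(3469.9997)
= 8.1519

8.1519


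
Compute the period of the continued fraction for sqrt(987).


Run the CF algorithm for sqrt(987).
a_0 = floor(sqrt(987)) = 31; set m_0=0, q_0=1.
Recurrence: m' = q*a - m,  q' = (d - m'^2)/q,  a' = floor((a_0 + m')/q').
  step 1: m=31, q=26, a=2
  step 2: m=21, q=21, a=2
  step 3: m=21, q=26, a=2
  step 4: m=31, q=1, a=62
a_4 = 2*a_0 = 62, so the period closes here.
sqrt(987) = [31; 2, 2, 2, 62]
Period length = 4

4


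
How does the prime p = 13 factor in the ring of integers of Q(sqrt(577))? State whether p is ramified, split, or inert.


K = Q(sqrt(577)). Since d mod 4 = 1, disc(K) = 577.
Check p | disc: 577 mod 13 = 5.
p does not divide disc. Compute Legendre symbol (d/p):
5^((13-1)/2) mod 13 = -1
(d/p) = -1, so p is inert: (p) stays prime with e=1, f=2, g=1.
Therefore p is inert.

inert


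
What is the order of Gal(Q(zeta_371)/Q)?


|Gal(Q(zeta_371)/Q)| = phi(371)
= 312

312


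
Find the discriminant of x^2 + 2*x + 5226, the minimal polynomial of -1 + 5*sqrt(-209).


The element -1 + 5*sqrt(-209) has minimal polynomial:
x^2 + 2*x + 5226
Discriminant = (2)^2 - 4*(5226)
= 4 - 20904
= -20900

-20900


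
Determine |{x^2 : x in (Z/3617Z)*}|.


For prime p, the number of non-zero quadratic residues is (p-1)/2.
= (3617-1)/2
= 1808

1808


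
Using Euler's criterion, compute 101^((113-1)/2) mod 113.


p = 113 is prime and the exponent is (p-1)/2 = 56, so by Euler's criterion 101^56 = (101/113) = +1 or -1 mod 113.
Compute by square-and-multiply:
  56 = 32 + 16 + 8 (binary 111000)
  Repeated squaring mod 113: 101^1 = 101, 101^2 = 31, 101^4 = 57, 101^8 = 85, 101^16 = 106, 101^32 = 49
  101^56 = 101^32 * 101^16 * 101^8 = 49 * 106 * 85 mod 113
    49 * 106 = 5194 = 109 mod 113
    109 * 85 = 9265 = 112 mod 113
  101^56 = 112 mod 113
Result 112 = p - 1 = -1 mod 113: 101 is a quadratic non-residue mod 113. As a residue in [0, p-1] the value is 112.
101^56 mod 113 = 112

112


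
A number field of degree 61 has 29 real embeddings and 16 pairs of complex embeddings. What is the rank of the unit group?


By Dirichlet's unit theorem:
rank = r1 + r2 - 1
= 29 + 16 - 1
= 44

44


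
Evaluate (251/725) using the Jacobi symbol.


Compute (251/725) via quadratic reciprocity:
  reciprocity: (251/725) -> +(725/251)
  reduce: (223/251)
  reciprocity: (223/251) -> -(251/223)
  reduce: (28/223)
  pull out 2: (2/223) = +1  (since 223 mod 8 = 7)
  pull out 2: (2/223) = +1  (since 223 mod 8 = 7)
  reciprocity: (7/223) -> -(223/7)
  reduce: (6/7)
  pull out 2: (2/7) = +1  (since 7 mod 8 = 7)
  reciprocity: (3/7) -> -(7/3)
  reduce: (1/3)
  (1/3) = 1
Product of signs = -1

-1


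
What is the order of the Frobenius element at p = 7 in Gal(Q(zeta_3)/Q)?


The Frobenius at p in Gal(Q(zeta_n)/Q) = (Z/nZ)* is the class of p, so its order is ord_3(7), the smallest k >= 1 with 7^k = 1 mod 3.
n = 3 = 3, phi(3) = 2; the order divides phi(n).
Divisors of 2: 1, 2
Repeated squaring mod 3: 7^1 = 1, 7^2 = 1
Test divisors in increasing order:
  k=1: 7^1 = 1 mod 3  <- first divisor giving 1
Order = 1

1


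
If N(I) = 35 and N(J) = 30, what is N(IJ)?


N(IJ) = N(I) * N(J)
= 35 * 30
= 1050

1050


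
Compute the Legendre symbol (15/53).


p = 53 is prime, so compute (15/53) with the reciprocity algorithm (Jacobi-symbol steps: pull out 2s via (2/n), flip via reciprocity, reduce):
  reciprocity: (15/53) -> +(53/15)
  reduce: (8/15)
  pull out 2: (2/15) = +1  (since 15 mod 8 = 7)
  pull out 2: (2/15) = +1  (since 15 mod 8 = 7)
  pull out 2: (2/15) = +1  (since 15 mod 8 = 7)
  (1/15) = 1
Product of signs = 1
(15/53) = 1

1


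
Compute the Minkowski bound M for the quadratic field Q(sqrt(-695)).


d = -695, d mod 4 = 1, so disc(K) = d = -695; |disc(K)| = 695
Imaginary quadratic field, so n = 2, s = r2 = 1, r1 = 0
M = (n!/n^n) * (4/pi)^s * sqrt(|disc(K)|) = (2!/2^2) * (4/pi)^1 * sqrt(695)
= 0.5 * 1.273240 * 26.362853
= 16.7831

16.7831


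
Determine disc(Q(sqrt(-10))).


For K = Q(sqrt(d)) with d squarefree: disc(K) = d if d = 1 mod 4, and disc(K) = 4d if d = 2 or 3 mod 4.
Here d = -10, and d mod 4 = 2.
d = 2 mod 4, not 1 (O_K = Z[sqrt(d)]), so disc(K) = 4d = 4 * (-10) = -40

-40


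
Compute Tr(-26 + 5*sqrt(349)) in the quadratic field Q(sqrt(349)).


Tr(a + b*sqrt(d)) = (a + b*sqrt(d)) + (a - b*sqrt(d)) = 2a
= 2 * (-26)
= -52

-52


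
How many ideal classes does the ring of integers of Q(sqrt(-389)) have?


K = Q(sqrt(-389)). d mod 4 = 3, so D = disc(K) = 4d = -1556
h(K) equals the number of primitive reduced positive-definite forms (a, b, c) = a*x^2 + b*x*y + c*y^2 with b^2 - 4ac = D,
where reduced means |b| <= a <= c, with b >= 0 whenever |b| = a or a = c, and primitive means gcd(a, b, c) = 1.
Reduced forces 3a^2 <= |D| = 1556, so 1 <= a <= 22; b must have the parity of D, and c = (b^2 - D)/(4a) must be an integer >= a.
Enumerate a = 1..22, b in [-a, a]:
  a=1: (1, 0, 389)  [1]
  a=2: (2, 2, 195)  [1]
  a=3: (3, -2, 130), (3, 2, 130)  [2]
  a=4: none
  a=5: (5, -2, 78), (5, 2, 78)  [2]
  a=6: (6, -2, 65), (6, 2, 65)  [2]
  a=7..8: none
  a=9: (9, -8, 45), (9, 8, 45)  [2]
  a=10: (10, -2, 39), (10, 2, 39)  [2]
  a=11..12: none
  a=13: (13, -2, 30), (13, 2, 30)  [2]
  a=14: none
  a=15: (15, -8, 27), (15, -2, 26), (15, 2, 26), (15, 8, 27)  [4]
  a=16: none
  a=17: (17, -12, 25), (17, 12, 25)  [2]
  a=18: (18, -10, 23), (18, 10, 23)  [2]
  a=19..22: none
Total reduced forms: 1 + 1 + 2 + 2 + 2 + 2 + 2 + 2 + 4 + 2 + 2 = 22
h = 22

22


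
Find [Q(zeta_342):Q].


The degree equals Euler's totient phi(342).
342 = 2 * 3^2 * 19
phi(342) = 108

108


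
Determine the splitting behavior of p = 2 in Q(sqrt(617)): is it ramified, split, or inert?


K = Q(sqrt(617)). Since d mod 4 = 1, disc(K) = 617.
Check p | disc: 617 mod 2 = 1.
p=2 does not divide disc (d is 1 mod 4). 2 splits iff d = 1 mod 8.
d mod 8 = 1, so (d/2) = 1.
(d/p) = 1, so p splits: (p) = P*P' with e=1, f=1, g=2.
Therefore p is split.

split


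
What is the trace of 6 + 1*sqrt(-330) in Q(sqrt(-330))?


Tr(a + b*sqrt(d)) = (a + b*sqrt(d)) + (a - b*sqrt(d)) = 2a
= 2 * (6)
= 12

12


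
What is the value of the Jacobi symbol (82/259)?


Compute (82/259) via quadratic reciprocity:
  pull out 2: (2/259) = -1  (since 259 mod 8 = 3)
  reciprocity: (41/259) -> +(259/41)
  reduce: (13/41)
  reciprocity: (13/41) -> +(41/13)
  reduce: (2/13)
  pull out 2: (2/13) = -1  (since 13 mod 8 = 5)
  (1/13) = 1
Product of signs = 1

1


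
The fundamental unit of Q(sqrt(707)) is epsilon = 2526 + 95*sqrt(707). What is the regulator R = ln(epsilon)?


epsilon = 2526 + 95*sqrt(707)
= 5051.9998
R = ln(5051.9998)
= 8.5275

8.5275


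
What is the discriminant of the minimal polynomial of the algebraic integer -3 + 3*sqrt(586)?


The element -3 + 3*sqrt(586) has minimal polynomial:
x^2 + 6*x - 5265
Discriminant = (6)^2 - 4*(-5265)
= 36 + 21060
= 21096

21096


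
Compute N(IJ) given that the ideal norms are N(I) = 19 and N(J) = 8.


N(IJ) = N(I) * N(J)
= 19 * 8
= 152

152


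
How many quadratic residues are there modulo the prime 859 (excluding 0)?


For prime p, the number of non-zero quadratic residues is (p-1)/2.
= (859-1)/2
= 429

429


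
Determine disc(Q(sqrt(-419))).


For K = Q(sqrt(d)) with d squarefree: disc(K) = d if d = 1 mod 4, and disc(K) = 4d if d = 2 or 3 mod 4.
Here d = -419, and d mod 4 = 1.
d = 1 mod 4 (O_K = Z[(1+sqrt(d))/2]), so disc(K) = d = -419

-419


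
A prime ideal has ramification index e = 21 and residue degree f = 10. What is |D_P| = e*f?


|D_P| = e * f
= 21 * 10
= 210

210


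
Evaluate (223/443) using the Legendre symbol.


p = 443 is prime, so compute (223/443) with the reciprocity algorithm (Jacobi-symbol steps: pull out 2s via (2/n), flip via reciprocity, reduce):
  reciprocity: (223/443) -> -(443/223)
  reduce: (220/223)
  pull out 2: (2/223) = +1  (since 223 mod 8 = 7)
  pull out 2: (2/223) = +1  (since 223 mod 8 = 7)
  reciprocity: (55/223) -> -(223/55)
  reduce: (3/55)
  reciprocity: (3/55) -> -(55/3)
  reduce: (1/3)
  (1/3) = 1
Product of signs = -1
(223/443) = -1

-1


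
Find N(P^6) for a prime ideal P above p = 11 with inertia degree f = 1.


N(P^a) = p^(a*f)
= 11^(6*1)
= 11^6
= 1771561

1771561


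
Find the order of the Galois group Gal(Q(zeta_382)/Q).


|Gal(Q(zeta_382)/Q)| = phi(382)
= 190

190


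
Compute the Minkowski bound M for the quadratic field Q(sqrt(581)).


d = 581, d mod 4 = 1, so disc(K) = d = 581; |disc(K)| = 581
Real quadratic field, so n = 2, s = r2 = 0, r1 = 2
M = (n!/n^n) * (4/pi)^s * sqrt(|disc(K)|) = (2!/2^2) * (4/pi)^0 * sqrt(581)
= 0.5 * 1.000000 * 24.103942
= 12.0520

12.0520


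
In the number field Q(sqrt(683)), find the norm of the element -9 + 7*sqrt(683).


N(a + b*sqrt(d)) = a^2 - d*b^2
= (-9)^2 - (683)*(7)^2
= 81 - 33467
= -33386

-33386


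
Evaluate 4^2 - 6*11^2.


x^2 - d*y^2
= 4^2 - 6*11^2
= 16 - 726
= -710

-710


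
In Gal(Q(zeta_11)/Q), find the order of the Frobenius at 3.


The Frobenius at p in Gal(Q(zeta_n)/Q) = (Z/nZ)* is the class of p, so its order is ord_11(3), the smallest k >= 1 with 3^k = 1 mod 11.
n = 11 = 11, phi(11) = 10; the order divides phi(n).
Divisors of 10: 1, 2, 5, 10
Repeated squaring mod 11: 3^1 = 3, 3^2 = 9, 3^4 = 4, 3^8 = 5
Test divisors in increasing order:
  k=1: 3^1 = 3 mod 11
  k=2: 3^2 = 9 mod 11
  k=5: 3^5 = 4 * 3 = 1 mod 11  <- first divisor giving 1
Order = 5

5


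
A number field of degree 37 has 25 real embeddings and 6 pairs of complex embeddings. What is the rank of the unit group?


By Dirichlet's unit theorem:
rank = r1 + r2 - 1
= 25 + 6 - 1
= 30

30


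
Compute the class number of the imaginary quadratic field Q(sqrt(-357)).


K = Q(sqrt(-357)). d mod 4 = 3, so D = disc(K) = 4d = -1428
h(K) equals the number of primitive reduced positive-definite forms (a, b, c) = a*x^2 + b*x*y + c*y^2 with b^2 - 4ac = D,
where reduced means |b| <= a <= c, with b >= 0 whenever |b| = a or a = c, and primitive means gcd(a, b, c) = 1.
Reduced forces 3a^2 <= |D| = 1428, so 1 <= a <= 21; b must have the parity of D, and c = (b^2 - D)/(4a) must be an integer >= a.
Enumerate a = 1..21, b in [-a, a]:
  a=1: (1, 0, 357)  [1]
  a=2: (2, 2, 179)  [1]
  a=3: (3, 0, 119)  [1]
  a=4..5: none
  a=6: (6, 6, 61)  [1]
  a=7: (7, 0, 51)  [1]
  a=8..13: none
  a=14: (14, 14, 29)  [1]
  a=15..16: none
  a=17: (17, 0, 21)  [1]
  a=18: none
  a=19: (19, 4, 19)  [1]
  a=20..21: none
Total reduced forms: 1 + 1 + 1 + 1 + 1 + 1 + 1 + 1 = 8
h = 8

8


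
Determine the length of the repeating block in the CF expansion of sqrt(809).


Run the CF algorithm for sqrt(809).
a_0 = floor(sqrt(809)) = 28; set m_0=0, q_0=1.
Recurrence: m' = q*a - m,  q' = (d - m'^2)/q,  a' = floor((a_0 + m')/q').
  step 1: m=28, q=25, a=2
  step 2: m=22, q=13, a=3
  step 3: m=17, q=40, a=1
  step 4: m=23, q=7, a=7
  step 5: m=26, q=19, a=2
  step 6: m=12, q=35, a=1
  step 7: m=23, q=8, a=6
  step 8: m=25, q=23, a=2
  step 9: m=21, q=16, a=3
  step 10: m=27, q=5, a=11
  step 11: m=28, q=5, a=11
  step 12: m=27, q=16, a=3
  step 13: m=21, q=23, a=2
  step 14: m=25, q=8, a=6
  step 15: m=23, q=35, a=1
  step 16: m=12, q=19, a=2
  step 17: m=26, q=7, a=7
  step 18: m=23, q=40, a=1
  step 19: m=17, q=13, a=3
  step 20: m=22, q=25, a=2
  step 21: m=28, q=1, a=56
a_21 = 2*a_0 = 56, so the period closes here.
sqrt(809) = [28; 2, 3, 1, 7, 2, 1, 6, 2, 3, 11, 11, 3, 2, 6, 1, 2, 7, 1, 3, 2, 56]
Period length = 21

21


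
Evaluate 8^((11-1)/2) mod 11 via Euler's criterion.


p = 11 is prime and the exponent is (p-1)/2 = 5, so by Euler's criterion 8^5 = (8/11) = +1 or -1 mod 11.
Compute by square-and-multiply:
  5 = 4 + 1 (binary 101)
  Repeated squaring mod 11: 8^1 = 8, 8^2 = 9, 8^4 = 4
  8^5 = 8^4 * 8^1 = 4 * 8 mod 11
    4 * 8 = 32 = 10 mod 11
  8^5 = 10 mod 11
Result 10 = p - 1 = -1 mod 11: 8 is a quadratic non-residue mod 11. As a residue in [0, p-1] the value is 10.
8^5 mod 11 = 10

10


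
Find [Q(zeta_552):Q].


The degree equals Euler's totient phi(552).
552 = 2^3 * 3 * 23
phi(552) = 176

176


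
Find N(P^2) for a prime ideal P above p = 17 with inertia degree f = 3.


N(P^a) = p^(a*f)
= 17^(2*3)
= 17^6
= 24137569

24137569


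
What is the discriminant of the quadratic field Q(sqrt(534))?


For K = Q(sqrt(d)) with d squarefree: disc(K) = d if d = 1 mod 4, and disc(K) = 4d if d = 2 or 3 mod 4.
Here d = 534, and d mod 4 = 2.
d = 2 mod 4, not 1 (O_K = Z[sqrt(d)]), so disc(K) = 4d = 4 * (534) = 2136

2136


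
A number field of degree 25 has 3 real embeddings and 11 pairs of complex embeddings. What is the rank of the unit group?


By Dirichlet's unit theorem:
rank = r1 + r2 - 1
= 3 + 11 - 1
= 13

13


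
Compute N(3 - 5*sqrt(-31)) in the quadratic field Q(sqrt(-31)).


N(a + b*sqrt(d)) = a^2 - d*b^2
= (3)^2 - (-31)*(-5)^2
= 9 + 775
= 784

784


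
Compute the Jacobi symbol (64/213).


Compute (64/213) via quadratic reciprocity:
  pull out 2: (2/213) = -1  (since 213 mod 8 = 5)
  pull out 2: (2/213) = -1  (since 213 mod 8 = 5)
  pull out 2: (2/213) = -1  (since 213 mod 8 = 5)
  pull out 2: (2/213) = -1  (since 213 mod 8 = 5)
  pull out 2: (2/213) = -1  (since 213 mod 8 = 5)
  pull out 2: (2/213) = -1  (since 213 mod 8 = 5)
  (1/213) = 1
Product of signs = 1

1
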